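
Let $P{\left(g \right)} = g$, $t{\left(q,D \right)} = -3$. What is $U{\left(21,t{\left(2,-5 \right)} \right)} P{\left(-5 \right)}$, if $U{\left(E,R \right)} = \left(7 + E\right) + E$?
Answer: $-245$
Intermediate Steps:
$U{\left(E,R \right)} = 7 + 2 E$
$U{\left(21,t{\left(2,-5 \right)} \right)} P{\left(-5 \right)} = \left(7 + 2 \cdot 21\right) \left(-5\right) = \left(7 + 42\right) \left(-5\right) = 49 \left(-5\right) = -245$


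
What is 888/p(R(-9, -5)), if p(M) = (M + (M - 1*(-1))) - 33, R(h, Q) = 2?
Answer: -222/7 ≈ -31.714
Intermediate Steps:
p(M) = -32 + 2*M (p(M) = (M + (M + 1)) - 33 = (M + (1 + M)) - 33 = (1 + 2*M) - 33 = -32 + 2*M)
888/p(R(-9, -5)) = 888/(-32 + 2*2) = 888/(-32 + 4) = 888/(-28) = 888*(-1/28) = -222/7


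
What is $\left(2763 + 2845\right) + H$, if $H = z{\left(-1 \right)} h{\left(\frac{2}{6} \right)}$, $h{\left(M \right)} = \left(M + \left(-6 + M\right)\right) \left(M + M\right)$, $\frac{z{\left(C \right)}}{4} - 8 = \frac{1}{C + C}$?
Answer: $\frac{16504}{3} \approx 5501.3$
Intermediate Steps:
$z{\left(C \right)} = 32 + \frac{2}{C}$ ($z{\left(C \right)} = 32 + \frac{4}{C + C} = 32 + \frac{4}{2 C} = 32 + 4 \frac{1}{2 C} = 32 + \frac{2}{C}$)
$h{\left(M \right)} = 2 M \left(-6 + 2 M\right)$ ($h{\left(M \right)} = \left(-6 + 2 M\right) 2 M = 2 M \left(-6 + 2 M\right)$)
$H = - \frac{320}{3}$ ($H = \left(32 + \frac{2}{-1}\right) 4 \cdot \frac{2}{6} \left(-3 + \frac{2}{6}\right) = \left(32 + 2 \left(-1\right)\right) 4 \cdot 2 \cdot \frac{1}{6} \left(-3 + 2 \cdot \frac{1}{6}\right) = \left(32 - 2\right) 4 \cdot \frac{1}{3} \left(-3 + \frac{1}{3}\right) = 30 \cdot 4 \cdot \frac{1}{3} \left(- \frac{8}{3}\right) = 30 \left(- \frac{32}{9}\right) = - \frac{320}{3} \approx -106.67$)
$\left(2763 + 2845\right) + H = \left(2763 + 2845\right) - \frac{320}{3} = 5608 - \frac{320}{3} = \frac{16504}{3}$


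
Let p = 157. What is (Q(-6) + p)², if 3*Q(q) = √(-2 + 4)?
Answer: (471 + √2)²/9 ≈ 24797.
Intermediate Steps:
Q(q) = √2/3 (Q(q) = √(-2 + 4)/3 = √2/3)
(Q(-6) + p)² = (√2/3 + 157)² = (157 + √2/3)²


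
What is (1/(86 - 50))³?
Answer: 1/46656 ≈ 2.1433e-5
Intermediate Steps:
(1/(86 - 50))³ = (1/36)³ = 1/46656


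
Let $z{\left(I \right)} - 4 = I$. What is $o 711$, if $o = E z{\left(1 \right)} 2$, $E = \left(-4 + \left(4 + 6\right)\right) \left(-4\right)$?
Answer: $-170640$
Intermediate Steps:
$E = -24$ ($E = \left(-4 + 10\right) \left(-4\right) = 6 \left(-4\right) = -24$)
$z{\left(I \right)} = 4 + I$
$o = -240$ ($o = - 24 \left(4 + 1\right) 2 = \left(-24\right) 5 \cdot 2 = \left(-120\right) 2 = -240$)
$o 711 = \left(-240\right) 711 = -170640$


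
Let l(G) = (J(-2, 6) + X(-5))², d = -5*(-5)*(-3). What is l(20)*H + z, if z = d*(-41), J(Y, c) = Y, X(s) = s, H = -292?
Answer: -11233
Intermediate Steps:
d = -75 (d = 25*(-3) = -75)
z = 3075 (z = -75*(-41) = 3075)
l(G) = 49 (l(G) = (-2 - 5)² = (-7)² = 49)
l(20)*H + z = 49*(-292) + 3075 = -14308 + 3075 = -11233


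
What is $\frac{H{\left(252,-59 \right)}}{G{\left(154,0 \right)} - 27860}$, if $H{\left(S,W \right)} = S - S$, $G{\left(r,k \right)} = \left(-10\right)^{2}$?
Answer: $0$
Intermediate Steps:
$G{\left(r,k \right)} = 100$
$H{\left(S,W \right)} = 0$
$\frac{H{\left(252,-59 \right)}}{G{\left(154,0 \right)} - 27860} = \frac{0}{100 - 27860} = \frac{0}{-27760} = 0 \left(- \frac{1}{27760}\right) = 0$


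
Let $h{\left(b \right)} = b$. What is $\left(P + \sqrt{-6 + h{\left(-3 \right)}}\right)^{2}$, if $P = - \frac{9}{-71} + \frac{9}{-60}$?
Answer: $- \frac{18146511}{2016400} - \frac{99 i}{710} \approx -8.9995 - 0.13944 i$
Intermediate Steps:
$P = - \frac{33}{1420}$ ($P = \left(-9\right) \left(- \frac{1}{71}\right) + 9 \left(- \frac{1}{60}\right) = \frac{9}{71} - \frac{3}{20} = - \frac{33}{1420} \approx -0.023239$)
$\left(P + \sqrt{-6 + h{\left(-3 \right)}}\right)^{2} = \left(- \frac{33}{1420} + \sqrt{-6 - 3}\right)^{2} = \left(- \frac{33}{1420} + \sqrt{-9}\right)^{2} = \left(- \frac{33}{1420} + 3 i\right)^{2}$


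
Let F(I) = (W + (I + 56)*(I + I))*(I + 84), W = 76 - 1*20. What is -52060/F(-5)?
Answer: 26030/17933 ≈ 1.4515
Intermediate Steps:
W = 56 (W = 76 - 20 = 56)
F(I) = (56 + 2*I*(56 + I))*(84 + I) (F(I) = (56 + (I + 56)*(I + I))*(I + 84) = (56 + (56 + I)*(2*I))*(84 + I) = (56 + 2*I*(56 + I))*(84 + I))
-52060/F(-5) = -52060/(4704 + 2*(-5)³ + 280*(-5)² + 9464*(-5)) = -52060/(4704 + 2*(-125) + 280*25 - 47320) = -52060/(4704 - 250 + 7000 - 47320) = -52060/(-35866) = -52060*(-1/35866) = 26030/17933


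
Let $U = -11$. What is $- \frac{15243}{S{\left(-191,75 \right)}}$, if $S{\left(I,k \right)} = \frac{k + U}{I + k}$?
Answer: $\frac{442047}{16} \approx 27628.0$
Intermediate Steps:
$S{\left(I,k \right)} = \frac{-11 + k}{I + k}$ ($S{\left(I,k \right)} = \frac{k - 11}{I + k} = \frac{-11 + k}{I + k}$)
$- \frac{15243}{S{\left(-191,75 \right)}} = - \frac{15243}{\frac{1}{-191 + 75} \left(-11 + 75\right)} = - \frac{15243}{\frac{1}{-116} \cdot 64} = - \frac{15243}{\left(- \frac{1}{116}\right) 64} = - \frac{15243}{- \frac{16}{29}} = \left(-15243\right) \left(- \frac{29}{16}\right) = \frac{442047}{16}$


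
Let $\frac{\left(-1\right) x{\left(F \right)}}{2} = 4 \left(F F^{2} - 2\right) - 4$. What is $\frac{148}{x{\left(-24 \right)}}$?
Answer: $\frac{37}{27654} \approx 0.001338$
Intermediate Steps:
$x{\left(F \right)} = 24 - 8 F^{3}$ ($x{\left(F \right)} = - 2 \left(4 \left(F F^{2} - 2\right) - 4\right) = - 2 \left(4 \left(F^{3} - 2\right) - 4\right) = - 2 \left(4 \left(-2 + F^{3}\right) - 4\right) = - 2 \left(\left(-8 + 4 F^{3}\right) - 4\right) = - 2 \left(-12 + 4 F^{3}\right) = 24 - 8 F^{3}$)
$\frac{148}{x{\left(-24 \right)}} = \frac{148}{24 - 8 \left(-24\right)^{3}} = \frac{148}{24 - -110592} = \frac{148}{24 + 110592} = \frac{148}{110616} = 148 \cdot \frac{1}{110616} = \frac{37}{27654}$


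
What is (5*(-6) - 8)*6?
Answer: -228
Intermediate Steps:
(5*(-6) - 8)*6 = (-30 - 8)*6 = -38*6 = -228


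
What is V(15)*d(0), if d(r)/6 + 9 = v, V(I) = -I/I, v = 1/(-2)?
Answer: 57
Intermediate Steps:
v = -½ ≈ -0.50000
V(I) = -1 (V(I) = -1*1 = -1)
d(r) = -57 (d(r) = -54 + 6*(-½) = -54 - 3 = -57)
V(15)*d(0) = -1*(-57) = 57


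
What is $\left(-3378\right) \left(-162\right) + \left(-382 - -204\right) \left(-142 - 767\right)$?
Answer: $709038$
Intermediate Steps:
$\left(-3378\right) \left(-162\right) + \left(-382 - -204\right) \left(-142 - 767\right) = 547236 + \left(-382 + 204\right) \left(-909\right) = 547236 - -161802 = 547236 + 161802 = 709038$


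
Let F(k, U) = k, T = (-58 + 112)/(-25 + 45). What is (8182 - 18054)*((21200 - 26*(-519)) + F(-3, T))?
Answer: -342469552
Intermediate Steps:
T = 27/10 (T = 54/20 = 54*(1/20) = 27/10 ≈ 2.7000)
(8182 - 18054)*((21200 - 26*(-519)) + F(-3, T)) = (8182 - 18054)*((21200 - 26*(-519)) - 3) = -9872*((21200 - 1*(-13494)) - 3) = -9872*((21200 + 13494) - 3) = -9872*(34694 - 3) = -9872*34691 = -342469552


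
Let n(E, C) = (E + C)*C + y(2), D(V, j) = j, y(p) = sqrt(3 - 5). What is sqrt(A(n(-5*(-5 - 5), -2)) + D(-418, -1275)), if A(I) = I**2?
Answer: sqrt(7939 - 192*I*sqrt(2)) ≈ 89.114 - 1.523*I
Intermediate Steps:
y(p) = I*sqrt(2) (y(p) = sqrt(-2) = I*sqrt(2))
n(E, C) = I*sqrt(2) + C*(C + E) (n(E, C) = (E + C)*C + I*sqrt(2) = (C + E)*C + I*sqrt(2) = C*(C + E) + I*sqrt(2) = I*sqrt(2) + C*(C + E))
sqrt(A(n(-5*(-5 - 5), -2)) + D(-418, -1275)) = sqrt(((-2)**2 + I*sqrt(2) - (-10)*(-5 - 5))**2 - 1275) = sqrt((4 + I*sqrt(2) - (-10)*(-10))**2 - 1275) = sqrt((4 + I*sqrt(2) - 2*50)**2 - 1275) = sqrt((4 + I*sqrt(2) - 100)**2 - 1275) = sqrt((-96 + I*sqrt(2))**2 - 1275) = sqrt(-1275 + (-96 + I*sqrt(2))**2)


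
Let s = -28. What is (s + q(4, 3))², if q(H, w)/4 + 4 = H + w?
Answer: 256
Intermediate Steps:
q(H, w) = -16 + 4*H + 4*w (q(H, w) = -16 + 4*(H + w) = -16 + (4*H + 4*w) = -16 + 4*H + 4*w)
(s + q(4, 3))² = (-28 + (-16 + 4*4 + 4*3))² = (-28 + (-16 + 16 + 12))² = (-28 + 12)² = (-16)² = 256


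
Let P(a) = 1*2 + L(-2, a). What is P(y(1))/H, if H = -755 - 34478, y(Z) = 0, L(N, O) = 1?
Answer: -3/35233 ≈ -8.5147e-5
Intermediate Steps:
H = -35233
P(a) = 3 (P(a) = 1*2 + 1 = 2 + 1 = 3)
P(y(1))/H = 3/(-35233) = 3*(-1/35233) = -3/35233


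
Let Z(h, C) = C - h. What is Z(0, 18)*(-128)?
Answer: -2304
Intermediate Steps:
Z(0, 18)*(-128) = (18 - 1*0)*(-128) = (18 + 0)*(-128) = 18*(-128) = -2304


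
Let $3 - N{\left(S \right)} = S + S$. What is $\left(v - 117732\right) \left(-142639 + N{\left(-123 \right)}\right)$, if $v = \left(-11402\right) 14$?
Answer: $39493290400$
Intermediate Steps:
$N{\left(S \right)} = 3 - 2 S$ ($N{\left(S \right)} = 3 - \left(S + S\right) = 3 - 2 S$)
$v = -159628$
$\left(v - 117732\right) \left(-142639 + N{\left(-123 \right)}\right) = \left(-159628 - 117732\right) \left(-142639 + \left(3 - -246\right)\right) = - 277360 \left(-142639 + \left(3 + 246\right)\right) = - 277360 \left(-142639 + 249\right) = \left(-277360\right) \left(-142390\right) = 39493290400$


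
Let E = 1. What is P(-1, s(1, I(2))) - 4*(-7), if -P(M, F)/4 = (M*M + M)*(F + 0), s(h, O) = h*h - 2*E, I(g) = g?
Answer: 28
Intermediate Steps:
s(h, O) = -2 + h**2 (s(h, O) = h*h - 2*1 = h**2 - 2 = -2 + h**2)
P(M, F) = -4*F*(M + M**2) (P(M, F) = -4*(M*M + M)*(F + 0) = -4*(M**2 + M)*F = -4*(M + M**2)*F = -4*F*(M + M**2))
P(-1, s(1, I(2))) - 4*(-7) = -4*(-2 + 1**2)*(-1)*(1 - 1) - 4*(-7) = -4*(-2 + 1)*(-1)*0 + 28 = -4*(-1)*(-1)*0 + 28 = 0 + 28 = 28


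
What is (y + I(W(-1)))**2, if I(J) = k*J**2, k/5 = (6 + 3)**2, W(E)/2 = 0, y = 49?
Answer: 2401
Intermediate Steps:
W(E) = 0 (W(E) = 2*0 = 0)
k = 405 (k = 5*(6 + 3)**2 = 5*9**2 = 5*81 = 405)
I(J) = 405*J**2
(y + I(W(-1)))**2 = (49 + 405*0**2)**2 = (49 + 405*0)**2 = (49 + 0)**2 = 49**2 = 2401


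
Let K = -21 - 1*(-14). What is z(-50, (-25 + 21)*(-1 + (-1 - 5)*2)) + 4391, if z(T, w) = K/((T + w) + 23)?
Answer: 109768/25 ≈ 4390.7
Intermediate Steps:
K = -7 (K = -21 + 14 = -7)
z(T, w) = -7/(23 + T + w) (z(T, w) = -7/((T + w) + 23) = -7/(23 + T + w))
z(-50, (-25 + 21)*(-1 + (-1 - 5)*2)) + 4391 = -7/(23 - 50 + (-25 + 21)*(-1 + (-1 - 5)*2)) + 4391 = -7/(23 - 50 - 4*(-1 - 6*2)) + 4391 = -7/(23 - 50 - 4*(-1 - 12)) + 4391 = -7/(23 - 50 - 4*(-13)) + 4391 = -7/(23 - 50 + 52) + 4391 = -7/25 + 4391 = 109768/25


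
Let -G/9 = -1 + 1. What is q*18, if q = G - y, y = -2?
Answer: 36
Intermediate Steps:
G = 0 (G = -9*(-1 + 1) = -9*0 = 0)
q = 2 (q = 0 - 1*(-2) = 0 + 2 = 2)
q*18 = 2*18 = 36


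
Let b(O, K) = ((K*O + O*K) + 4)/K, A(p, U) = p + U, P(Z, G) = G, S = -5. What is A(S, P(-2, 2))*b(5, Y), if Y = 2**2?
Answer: -33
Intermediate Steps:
A(p, U) = U + p
Y = 4
b(O, K) = (4 + 2*K*O)/K (b(O, K) = ((K*O + K*O) + 4)/K = (2*K*O + 4)/K = (4 + 2*K*O)/K)
A(S, P(-2, 2))*b(5, Y) = (2 - 5)*(2*5 + 4/4) = -3*(10 + 4*(1/4)) = -3*(10 + 1) = -3*11 = -33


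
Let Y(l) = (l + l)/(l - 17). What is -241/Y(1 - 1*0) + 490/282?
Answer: 272093/141 ≈ 1929.7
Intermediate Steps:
Y(l) = 2*l/(-17 + l) (Y(l) = (2*l)/(-17 + l) = 2*l/(-17 + l))
-241/Y(1 - 1*0) + 490/282 = -241*(-17 + (1 - 1*0))/(2*(1 - 1*0)) + 490/282 = -241*(-17 + (1 + 0))/(2*(1 + 0)) + 490*(1/282) = -241/(2*1/(-17 + 1)) + 245/141 = -241/(2*1/(-16)) + 245/141 = -241/(2*1*(-1/16)) + 245/141 = -241/(-⅛) + 245/141 = -241*(-8) + 245/141 = 1928 + 245/141 = 272093/141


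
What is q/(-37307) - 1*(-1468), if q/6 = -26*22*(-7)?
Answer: 54742652/37307 ≈ 1467.4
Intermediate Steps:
q = 24024 (q = 6*(-26*22*(-7)) = 6*(-572*(-7)) = 6*4004 = 24024)
q/(-37307) - 1*(-1468) = 24024/(-37307) - 1*(-1468) = 24024*(-1/37307) + 1468 = -24024/37307 + 1468 = 54742652/37307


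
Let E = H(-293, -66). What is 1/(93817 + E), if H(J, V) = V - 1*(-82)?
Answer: 1/93833 ≈ 1.0657e-5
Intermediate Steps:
H(J, V) = 82 + V (H(J, V) = V + 82 = 82 + V)
E = 16 (E = 82 - 66 = 16)
1/(93817 + E) = 1/(93817 + 16) = 1/93833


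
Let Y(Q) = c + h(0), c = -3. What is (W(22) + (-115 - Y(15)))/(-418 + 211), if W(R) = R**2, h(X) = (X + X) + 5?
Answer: -367/207 ≈ -1.7729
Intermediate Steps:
h(X) = 5 + 2*X (h(X) = 2*X + 5 = 5 + 2*X)
Y(Q) = 2 (Y(Q) = -3 + (5 + 2*0) = -3 + (5 + 0) = -3 + 5 = 2)
(W(22) + (-115 - Y(15)))/(-418 + 211) = (22**2 + (-115 - 1*2))/(-418 + 211) = (484 + (-115 - 2))/(-207) = (484 - 117)*(-1/207) = 367*(-1/207) = -367/207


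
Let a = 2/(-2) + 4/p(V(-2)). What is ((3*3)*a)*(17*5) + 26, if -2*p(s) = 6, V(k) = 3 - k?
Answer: -1759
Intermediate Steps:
p(s) = -3 (p(s) = -½*6 = -3)
a = -7/3 (a = 2/(-2) + 4/(-3) = 2*(-½) + 4*(-⅓) = -1 - 4/3 = -7/3 ≈ -2.3333)
((3*3)*a)*(17*5) + 26 = ((3*3)*(-7/3))*(17*5) + 26 = (9*(-7/3))*85 + 26 = -21*85 + 26 = -1785 + 26 = -1759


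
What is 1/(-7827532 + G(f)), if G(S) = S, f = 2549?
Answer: -1/7824983 ≈ -1.2780e-7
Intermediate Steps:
1/(-7827532 + G(f)) = 1/(-7827532 + 2549) = 1/(-7824983) = -1/7824983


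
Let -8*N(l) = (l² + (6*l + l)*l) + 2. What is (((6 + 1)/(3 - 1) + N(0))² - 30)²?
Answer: 96721/256 ≈ 377.82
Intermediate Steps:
N(l) = -¼ - l² (N(l) = -((l² + (6*l + l)*l) + 2)/8 = -((l² + (7*l)*l) + 2)/8 = -((l² + 7*l²) + 2)/8 = -(8*l² + 2)/8 = -(2 + 8*l²)/8 = -¼ - l²)
(((6 + 1)/(3 - 1) + N(0))² - 30)² = (((6 + 1)/(3 - 1) + (-¼ - 1*0²))² - 30)² = ((7/2 + (-¼ - 1*0))² - 30)² = ((7*(½) + (-¼ + 0))² - 30)² = ((7/2 - ¼)² - 30)² = ((13/4)² - 30)² = (169/16 - 30)² = (-311/16)² = 96721/256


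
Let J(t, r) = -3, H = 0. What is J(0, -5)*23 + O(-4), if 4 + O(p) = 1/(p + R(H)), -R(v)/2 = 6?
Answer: -1169/16 ≈ -73.063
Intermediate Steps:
R(v) = -12 (R(v) = -2*6 = -12)
O(p) = -4 + 1/(-12 + p) (O(p) = -4 + 1/(p - 12) = -4 + 1/(-12 + p))
J(0, -5)*23 + O(-4) = -3*23 + (49 - 4*(-4))/(-12 - 4) = -69 + (49 + 16)/(-16) = -69 - 1/16*65 = -69 - 65/16 = -1169/16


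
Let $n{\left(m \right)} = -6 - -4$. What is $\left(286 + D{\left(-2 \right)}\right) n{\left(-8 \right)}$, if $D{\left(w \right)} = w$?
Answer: $-568$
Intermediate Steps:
$n{\left(m \right)} = -2$ ($n{\left(m \right)} = -6 + 4 = -2$)
$\left(286 + D{\left(-2 \right)}\right) n{\left(-8 \right)} = \left(286 - 2\right) \left(-2\right) = 284 \left(-2\right) = -568$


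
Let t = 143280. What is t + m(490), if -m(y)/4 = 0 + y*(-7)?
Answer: 157000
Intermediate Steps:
m(y) = 28*y (m(y) = -4*(0 + y*(-7)) = -4*(0 - 7*y) = -(-28)*y = 28*y)
t + m(490) = 143280 + 28*490 = 143280 + 13720 = 157000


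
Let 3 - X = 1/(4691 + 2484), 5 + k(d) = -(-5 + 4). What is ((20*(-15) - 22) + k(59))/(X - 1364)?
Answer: 1169525/4882588 ≈ 0.23953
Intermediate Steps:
k(d) = -4 (k(d) = -5 - (-5 + 4) = -5 - 1*(-1) = -5 + 1 = -4)
X = 21524/7175 (X = 3 - 1/(4691 + 2484) = 3 - 1/7175 = 21524/7175 ≈ 2.9999)
((20*(-15) - 22) + k(59))/(X - 1364) = ((20*(-15) - 22) - 4)/(21524/7175 - 1364) = ((-300 - 22) - 4)/(-9765176/7175) = (-322 - 4)*(-7175/9765176) = -326*(-7175/9765176) = 1169525/4882588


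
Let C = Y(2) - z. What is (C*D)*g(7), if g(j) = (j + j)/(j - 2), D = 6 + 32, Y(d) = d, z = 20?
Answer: -9576/5 ≈ -1915.2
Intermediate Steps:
D = 38
C = -18 (C = 2 - 1*20 = 2 - 20 = -18)
g(j) = 2*j/(-2 + j) (g(j) = (2*j)/(-2 + j) = 2*j/(-2 + j))
(C*D)*g(7) = (-18*38)*(2*7/(-2 + 7)) = -1368*7/5 = -684*14/5 = -9576/5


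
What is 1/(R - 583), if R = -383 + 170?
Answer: -1/796 ≈ -0.0012563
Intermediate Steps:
R = -213
1/(R - 583) = 1/(-213 - 583) = 1/(-796) = -1/796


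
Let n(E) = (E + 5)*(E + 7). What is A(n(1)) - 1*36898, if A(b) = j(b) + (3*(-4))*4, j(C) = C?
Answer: -36898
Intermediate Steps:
n(E) = (5 + E)*(7 + E)
A(b) = -48 + b (A(b) = b + (3*(-4))*4 = b - 12*4 = b - 48 = -48 + b)
A(n(1)) - 1*36898 = (-48 + (35 + 1² + 12*1)) - 1*36898 = (-48 + (35 + 1 + 12)) - 36898 = (-48 + 48) - 36898 = 0 - 36898 = -36898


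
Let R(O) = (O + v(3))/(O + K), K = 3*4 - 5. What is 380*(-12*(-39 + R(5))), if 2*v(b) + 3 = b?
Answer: 175940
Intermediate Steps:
v(b) = -3/2 + b/2
K = 7 (K = 12 - 5 = 7)
R(O) = O/(7 + O) (R(O) = (O + (-3/2 + (1/2)*3))/(O + 7) = (O + (-3/2 + 3/2))/(7 + O) = (O + 0)/(7 + O) = O/(7 + O))
380*(-12*(-39 + R(5))) = 380*(-12*(-39 + 5/(7 + 5))) = 380*(-12*(-39 + 5/12)) = 380*(-12*(-463/12)) = 380*463 = 175940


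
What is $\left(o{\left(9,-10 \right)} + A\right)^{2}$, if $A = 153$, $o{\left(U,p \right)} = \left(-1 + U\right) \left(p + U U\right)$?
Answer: $519841$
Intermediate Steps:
$o{\left(U,p \right)} = \left(-1 + U\right) \left(p + U^{2}\right)$
$\left(o{\left(9,-10 \right)} + A\right)^{2} = \left(\left(9^{3} - -10 - 9^{2} + 9 \left(-10\right)\right) + 153\right)^{2} = \left(\left(729 + 10 - 81 - 90\right) + 153\right)^{2} = \left(568 + 153\right)^{2} = 721^{2} = 519841$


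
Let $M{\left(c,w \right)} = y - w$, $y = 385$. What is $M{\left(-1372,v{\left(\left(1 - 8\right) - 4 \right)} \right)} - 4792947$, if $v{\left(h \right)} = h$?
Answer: $-4792551$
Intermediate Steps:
$M{\left(c,w \right)} = 385 - w$
$M{\left(-1372,v{\left(\left(1 - 8\right) - 4 \right)} \right)} - 4792947 = \left(385 - \left(\left(1 - 8\right) - 4\right)\right) - 4792947 = \left(385 - \left(-7 - 4\right)\right) - 4792947 = \left(385 - -11\right) - 4792947 = \left(385 + 11\right) - 4792947 = 396 - 4792947 = -4792551$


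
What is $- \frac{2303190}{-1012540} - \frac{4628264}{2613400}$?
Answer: $\frac{16660678943}{33077150450} \approx 0.50369$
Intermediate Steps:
$- \frac{2303190}{-1012540} - \frac{4628264}{2613400} = \left(-2303190\right) \left(- \frac{1}{1012540}\right) - \frac{578533}{326675} = \frac{230319}{101254} - \frac{578533}{326675} = \frac{16660678943}{33077150450}$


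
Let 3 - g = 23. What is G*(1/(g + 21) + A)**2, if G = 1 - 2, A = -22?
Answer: -441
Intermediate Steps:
g = -20 (g = 3 - 1*23 = 3 - 23 = -20)
G = -1
G*(1/(g + 21) + A)**2 = -(1/(-20 + 21) - 22)**2 = -(1/1 - 22)**2 = -(1 - 22)**2 = -1*(-21)**2 = -1*441 = -441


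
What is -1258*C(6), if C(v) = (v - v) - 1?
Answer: 1258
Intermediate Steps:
C(v) = -1 (C(v) = 0 - 1 = -1)
-1258*C(6) = -1258*(-1) = 1258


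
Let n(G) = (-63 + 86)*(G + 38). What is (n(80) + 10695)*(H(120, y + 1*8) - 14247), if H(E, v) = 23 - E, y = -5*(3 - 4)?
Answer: -192338696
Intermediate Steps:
y = 5 (y = -5*(-1) = 5)
n(G) = 874 + 23*G (n(G) = 23*(38 + G) = 874 + 23*G)
(n(80) + 10695)*(H(120, y + 1*8) - 14247) = ((874 + 23*80) + 10695)*((23 - 1*120) - 14247) = ((874 + 1840) + 10695)*((23 - 120) - 14247) = (2714 + 10695)*(-97 - 14247) = 13409*(-14344) = -192338696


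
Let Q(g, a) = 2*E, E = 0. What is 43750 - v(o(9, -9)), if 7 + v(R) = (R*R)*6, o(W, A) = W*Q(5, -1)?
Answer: 43757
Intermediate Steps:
Q(g, a) = 0 (Q(g, a) = 2*0 = 0)
o(W, A) = 0 (o(W, A) = W*0 = 0)
v(R) = -7 + 6*R² (v(R) = -7 + (R*R)*6 = -7 + R²*6 = -7 + 6*R²)
43750 - v(o(9, -9)) = 43750 - (-7 + 6*0²) = 43750 - (-7 + 6*0) = 43750 - (-7 + 0) = 43750 - 1*(-7) = 43750 + 7 = 43757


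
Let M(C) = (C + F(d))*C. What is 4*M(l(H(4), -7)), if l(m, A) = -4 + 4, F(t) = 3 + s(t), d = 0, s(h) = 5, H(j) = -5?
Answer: 0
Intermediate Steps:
F(t) = 8 (F(t) = 3 + 5 = 8)
l(m, A) = 0
M(C) = C*(8 + C) (M(C) = (C + 8)*C = (8 + C)*C = C*(8 + C))
4*M(l(H(4), -7)) = 4*(0*(8 + 0)) = 4*(0*8) = 4*0 = 0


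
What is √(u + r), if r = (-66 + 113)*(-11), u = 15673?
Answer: 6*√421 ≈ 123.11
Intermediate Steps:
r = -517 (r = 47*(-11) = -517)
√(u + r) = √(15673 - 517) = √15156 = 6*√421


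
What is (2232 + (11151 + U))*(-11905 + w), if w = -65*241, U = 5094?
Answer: -509410890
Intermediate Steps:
w = -15665
(2232 + (11151 + U))*(-11905 + w) = (2232 + (11151 + 5094))*(-11905 - 15665) = (2232 + 16245)*(-27570) = 18477*(-27570) = -509410890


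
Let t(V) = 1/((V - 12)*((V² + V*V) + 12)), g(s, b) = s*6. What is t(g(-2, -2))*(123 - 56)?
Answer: -67/7200 ≈ -0.0093056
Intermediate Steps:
g(s, b) = 6*s
t(V) = 1/((-12 + V)*(12 + 2*V²)) (t(V) = 1/((-12 + V)*((V² + V²) + 12)) = 1/((-12 + V)*(2*V² + 12)) = 1/((-12 + V)*(12 + 2*V²)))
t(g(-2, -2))*(123 - 56) = (1/(2*(-72 + (6*(-2))³ - 12*(6*(-2))² + 6*(6*(-2)))))*(123 - 56) = (1/(2*(-72 + (-12)³ - 12*(-12)² + 6*(-12))))*67 = (1/(2*(-72 - 1728 - 12*144 - 72)))*67 = (1/(2*(-72 - 1728 - 1728 - 72)))*67 = ((½)/(-3600))*67 = ((½)*(-1/3600))*67 = -1/7200*67 = -67/7200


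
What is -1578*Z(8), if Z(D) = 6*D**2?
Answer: -605952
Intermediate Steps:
-1578*Z(8) = -9468*8**2 = -9468*64 = -1578*384 = -605952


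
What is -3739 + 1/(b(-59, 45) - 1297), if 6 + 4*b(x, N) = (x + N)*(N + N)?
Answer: -12065755/3227 ≈ -3739.0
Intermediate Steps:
b(x, N) = -3/2 + N*(N + x)/2 (b(x, N) = -3/2 + ((x + N)*(N + N))/4 = -3/2 + ((N + x)*(2*N))/4 = -3/2 + (2*N*(N + x))/4 = -3/2 + N*(N + x)/2)
-3739 + 1/(b(-59, 45) - 1297) = -3739 + 1/((-3/2 + (½)*45² + (½)*45*(-59)) - 1297) = -3739 + 1/((-3/2 + (½)*2025 - 2655/2) - 1297) = -3739 + 1/((-3/2 + 2025/2 - 2655/2) - 1297) = -3739 + 1/(-633/2 - 1297) = -3739 + 1/(-3227/2) = -3739 - 2/3227 = -12065755/3227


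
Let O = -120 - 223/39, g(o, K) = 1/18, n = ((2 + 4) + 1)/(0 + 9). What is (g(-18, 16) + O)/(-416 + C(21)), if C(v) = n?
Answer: 29405/97162 ≈ 0.30264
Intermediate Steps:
n = 7/9 (n = (6 + 1)/9 = 7*(⅑) = 7/9 ≈ 0.77778)
C(v) = 7/9
g(o, K) = 1/18
O = -4903/39 (O = -120 - 223*1/39 = -120 - 223/39 = -4903/39 ≈ -125.72)
(g(-18, 16) + O)/(-416 + C(21)) = (1/18 - 4903/39)/(-416 + 7/9) = -29405/(234*(-3737/9)) = -29405/234*(-9/3737) = 29405/97162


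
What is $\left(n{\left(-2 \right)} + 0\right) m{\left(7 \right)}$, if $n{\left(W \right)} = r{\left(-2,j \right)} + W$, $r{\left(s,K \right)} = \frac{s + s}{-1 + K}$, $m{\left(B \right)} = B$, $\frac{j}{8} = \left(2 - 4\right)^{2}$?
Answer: $- \frac{462}{31} \approx -14.903$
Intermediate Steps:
$j = 32$ ($j = 8 \left(2 - 4\right)^{2} = 8 \left(-2\right)^{2} = 8 \cdot 4 = 32$)
$r{\left(s,K \right)} = \frac{2 s}{-1 + K}$
$n{\left(W \right)} = - \frac{4}{31} + W$ ($n{\left(W \right)} = 2 \left(-2\right) \frac{1}{-1 + 32} + W = 2 \left(-2\right) \frac{1}{31} + W = - \frac{4}{31} + W$)
$\left(n{\left(-2 \right)} + 0\right) m{\left(7 \right)} = \left(\left(- \frac{4}{31} - 2\right) + 0\right) 7 = \left(- \frac{66}{31} + 0\right) 7 = \left(- \frac{66}{31}\right) 7 = - \frac{462}{31}$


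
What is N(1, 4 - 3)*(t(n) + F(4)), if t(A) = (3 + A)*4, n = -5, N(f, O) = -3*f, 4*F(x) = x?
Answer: 21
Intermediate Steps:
F(x) = x/4
t(A) = 12 + 4*A
N(1, 4 - 3)*(t(n) + F(4)) = (-3*1)*((12 + 4*(-5)) + (¼)*4) = -3*((12 - 20) + 1) = -3*(-8 + 1) = -3*(-7) = 21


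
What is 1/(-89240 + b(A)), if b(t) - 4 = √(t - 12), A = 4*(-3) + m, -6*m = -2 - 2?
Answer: -19122/1706370797 - I*√210/23889191158 ≈ -1.1206e-5 - 6.0661e-10*I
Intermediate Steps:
m = ⅔ (m = -(-2 - 2)/6 = -⅙*(-4) = ⅔ ≈ 0.66667)
A = -34/3 (A = 4*(-3) + ⅔ = -12 + ⅔ = -34/3 ≈ -11.333)
b(t) = 4 + √(-12 + t) (b(t) = 4 + √(t - 12) = 4 + √(-12 + t))
1/(-89240 + b(A)) = 1/(-89240 + (4 + √(-12 - 34/3))) = 1/(-89240 + (4 + √(-70/3))) = 1/(-89240 + (4 + I*√210/3)) = 1/(-89236 + I*√210/3)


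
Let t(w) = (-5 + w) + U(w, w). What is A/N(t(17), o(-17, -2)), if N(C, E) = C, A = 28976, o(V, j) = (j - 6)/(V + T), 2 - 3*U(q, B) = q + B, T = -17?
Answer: 21732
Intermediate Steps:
U(q, B) = ⅔ - B/3 - q/3 (U(q, B) = ⅔ - (q + B)/3 = ⅔ - (B + q)/3 = ⅔ + (-B/3 - q/3) = ⅔ - B/3 - q/3)
o(V, j) = (-6 + j)/(-17 + V) (o(V, j) = (j - 6)/(V - 17) = (-6 + j)/(-17 + V))
t(w) = -13/3 + w/3 (t(w) = (-5 + w) + (⅔ - w/3 - w/3) = (-5 + w) + (⅔ - 2*w/3) = -13/3 + w/3)
A/N(t(17), o(-17, -2)) = 28976/(-13/3 + (⅓)*17) = 28976/(-13/3 + 17/3) = 28976/(4/3) = 28976*(¾) = 21732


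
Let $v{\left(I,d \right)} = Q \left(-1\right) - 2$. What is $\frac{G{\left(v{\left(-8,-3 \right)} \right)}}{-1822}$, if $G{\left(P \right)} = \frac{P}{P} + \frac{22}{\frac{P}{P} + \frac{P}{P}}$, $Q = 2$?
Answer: $- \frac{6}{911} \approx -0.0065862$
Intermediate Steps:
$v{\left(I,d \right)} = -4$ ($v{\left(I,d \right)} = 2 \left(-1\right) - 2 = -2 - 2 = -4$)
$G{\left(P \right)} = 12$ ($G{\left(P \right)} = 1 + \frac{22}{1 + 1} = 1 + \frac{22}{2} = 1 + 22 \cdot \frac{1}{2} = 1 + 11 = 12$)
$\frac{G{\left(v{\left(-8,-3 \right)} \right)}}{-1822} = \frac{12}{-1822} = 12 \left(- \frac{1}{1822}\right) = - \frac{6}{911}$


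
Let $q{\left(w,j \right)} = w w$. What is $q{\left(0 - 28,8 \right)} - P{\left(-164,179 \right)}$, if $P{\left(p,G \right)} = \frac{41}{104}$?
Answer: $\frac{81495}{104} \approx 783.61$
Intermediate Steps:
$q{\left(w,j \right)} = w^{2}$
$P{\left(p,G \right)} = \frac{41}{104}$ ($P{\left(p,G \right)} = 41 \cdot \frac{1}{104} = \frac{41}{104}$)
$q{\left(0 - 28,8 \right)} - P{\left(-164,179 \right)} = \left(0 - 28\right)^{2} - \frac{41}{104} = \left(-28\right)^{2} - \frac{41}{104} = 784 - \frac{41}{104} = \frac{81495}{104}$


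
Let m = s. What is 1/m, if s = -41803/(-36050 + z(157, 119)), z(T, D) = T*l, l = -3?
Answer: 36521/41803 ≈ 0.87365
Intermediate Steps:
z(T, D) = -3*T (z(T, D) = T*(-3) = -3*T)
s = 41803/36521 (s = -41803/(-36050 - 3*157) = -41803/(-36050 - 471) = -41803/(-36521) = -41803*(-1/36521) = 41803/36521 ≈ 1.1446)
m = 41803/36521 ≈ 1.1446
1/m = 1/(41803/36521) = 36521/41803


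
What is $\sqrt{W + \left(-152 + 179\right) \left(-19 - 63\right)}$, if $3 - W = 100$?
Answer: $i \sqrt{2311} \approx 48.073 i$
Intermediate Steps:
$W = -97$ ($W = 3 - 100 = -97$)
$\sqrt{W + \left(-152 + 179\right) \left(-19 - 63\right)} = \sqrt{-97 + \left(-152 + 179\right) \left(-19 - 63\right)} = \sqrt{-97 + 27 \left(-82\right)} = \sqrt{-97 - 2214} = \sqrt{-2311} = i \sqrt{2311}$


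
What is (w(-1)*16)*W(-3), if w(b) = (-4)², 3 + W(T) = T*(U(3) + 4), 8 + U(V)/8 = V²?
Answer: -9984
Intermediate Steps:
U(V) = -64 + 8*V²
W(T) = -3 + 12*T (W(T) = -3 + T*((-64 + 8*3²) + 4) = -3 + T*((-64 + 8*9) + 4) = -3 + T*((-64 + 72) + 4) = -3 + T*(8 + 4) = -3 + T*12 = -3 + 12*T)
w(b) = 16
(w(-1)*16)*W(-3) = (16*16)*(-3 + 12*(-3)) = 256*(-3 - 36) = 256*(-39) = -9984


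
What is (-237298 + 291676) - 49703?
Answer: 4675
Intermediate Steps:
(-237298 + 291676) - 49703 = 54378 - 49703 = 4675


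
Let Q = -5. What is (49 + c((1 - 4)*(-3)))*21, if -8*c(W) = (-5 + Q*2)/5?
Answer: 8295/8 ≈ 1036.9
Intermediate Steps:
c(W) = 3/8 (c(W) = -(-5 - 5*2)/(8*5) = -(-5 - 10)/(8*5) = -(-15)/(8*5) = -⅛*(-3) = 3/8)
(49 + c((1 - 4)*(-3)))*21 = (49 + 3/8)*21 = (395/8)*21 = 8295/8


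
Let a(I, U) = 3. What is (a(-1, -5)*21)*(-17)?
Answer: -1071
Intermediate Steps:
(a(-1, -5)*21)*(-17) = (3*21)*(-17) = 63*(-17) = -1071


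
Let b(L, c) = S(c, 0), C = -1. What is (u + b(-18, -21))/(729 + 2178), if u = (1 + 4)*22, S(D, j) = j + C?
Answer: 109/2907 ≈ 0.037496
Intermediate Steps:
S(D, j) = -1 + j (S(D, j) = j - 1 = -1 + j)
b(L, c) = -1 (b(L, c) = -1 + 0 = -1)
u = 110 (u = 5*22 = 110)
(u + b(-18, -21))/(729 + 2178) = (110 - 1)/(729 + 2178) = 109/2907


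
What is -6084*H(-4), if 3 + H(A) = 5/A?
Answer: 25857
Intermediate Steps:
H(A) = -3 + 5/A
-6084*H(-4) = -6084*(-3 + 5/(-4)) = -6084*(-3 + 5*(-¼)) = -6084*(-3 - 5/4) = -6084*(-17)/4 = -1014*(-51/2) = 25857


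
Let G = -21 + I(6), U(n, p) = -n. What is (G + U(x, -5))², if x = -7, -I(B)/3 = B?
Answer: 1024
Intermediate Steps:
I(B) = -3*B
G = -39 (G = -21 - 3*6 = -21 - 18 = -39)
(G + U(x, -5))² = (-39 - 1*(-7))² = (-39 + 7)² = (-32)² = 1024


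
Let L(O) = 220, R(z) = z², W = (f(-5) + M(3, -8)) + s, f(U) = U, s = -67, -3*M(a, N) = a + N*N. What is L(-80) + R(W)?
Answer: 82069/9 ≈ 9118.8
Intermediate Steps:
M(a, N) = -a/3 - N²/3 (M(a, N) = -(a + N*N)/3 = -(a + N²)/3 = -a/3 - N²/3)
W = -283/3 (W = (-5 + (-⅓*3 - ⅓*(-8)²)) - 67 = (-5 + (-1 - ⅓*64)) - 67 = (-5 + (-1 - 64/3)) - 67 = (-5 - 67/3) - 67 = -82/3 - 67 = -283/3 ≈ -94.333)
L(-80) + R(W) = 220 + (-283/3)² = 220 + 80089/9 = 82069/9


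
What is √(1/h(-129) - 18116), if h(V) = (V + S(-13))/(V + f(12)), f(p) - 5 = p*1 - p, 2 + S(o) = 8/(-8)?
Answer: I*√19727301/33 ≈ 134.59*I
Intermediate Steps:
S(o) = -3 (S(o) = -2 + 8/(-8) = -2 + 8*(-⅛) = -2 - 1 = -3)
f(p) = 5 (f(p) = 5 + (p*1 - p) = 5 + (p - p) = 5 + 0 = 5)
h(V) = (-3 + V)/(5 + V) (h(V) = (V - 3)/(V + 5) = (-3 + V)/(5 + V))
√(1/h(-129) - 18116) = √(1/((-3 - 129)/(5 - 129)) - 18116) = √(1/(-132/(-124)) - 18116) = √(1/(-1/124*(-132)) - 18116) = √(1/(33/31) - 18116) = √(31/33 - 18116) = √(-597797/33) = I*√19727301/33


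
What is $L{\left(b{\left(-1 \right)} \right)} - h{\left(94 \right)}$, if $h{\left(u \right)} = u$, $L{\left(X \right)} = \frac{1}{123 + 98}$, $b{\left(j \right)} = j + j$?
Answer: $- \frac{20773}{221} \approx -93.995$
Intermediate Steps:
$b{\left(j \right)} = 2 j$
$L{\left(X \right)} = \frac{1}{221}$
$L{\left(b{\left(-1 \right)} \right)} - h{\left(94 \right)} = \frac{1}{221} - 94 = - \frac{20773}{221}$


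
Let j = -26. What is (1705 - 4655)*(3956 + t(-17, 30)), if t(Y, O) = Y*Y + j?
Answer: -12446050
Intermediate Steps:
t(Y, O) = -26 + Y² (t(Y, O) = Y*Y - 26 = Y² - 26 = -26 + Y²)
(1705 - 4655)*(3956 + t(-17, 30)) = (1705 - 4655)*(3956 + (-26 + (-17)²)) = -2950*(3956 + (-26 + 289)) = -2950*(3956 + 263) = -2950*4219 = -12446050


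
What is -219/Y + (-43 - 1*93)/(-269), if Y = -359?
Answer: 107735/96571 ≈ 1.1156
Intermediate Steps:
-219/Y + (-43 - 1*93)/(-269) = -219/(-359) + (-43 - 1*93)/(-269) = -219*(-1/359) + (-43 - 93)*(-1/269) = 219/359 - 136*(-1/269) = 219/359 + 136/269 = 107735/96571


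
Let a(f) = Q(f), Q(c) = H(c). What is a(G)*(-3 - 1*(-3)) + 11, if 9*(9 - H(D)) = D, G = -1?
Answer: 11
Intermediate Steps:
H(D) = 9 - D/9
Q(c) = 9 - c/9
a(f) = 9 - f/9
a(G)*(-3 - 1*(-3)) + 11 = (9 - 1/9*(-1))*(-3 - 1*(-3)) + 11 = (9 + 1/9)*(-3 + 3) + 11 = (82/9)*0 + 11 = 0 + 11 = 11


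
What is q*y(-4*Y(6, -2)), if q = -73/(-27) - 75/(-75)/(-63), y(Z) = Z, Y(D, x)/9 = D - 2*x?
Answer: -20320/21 ≈ -967.62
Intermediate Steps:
Y(D, x) = -18*x + 9*D (Y(D, x) = 9*(D - 2*x) = -18*x + 9*D)
q = 508/189 (q = -73*(-1/27) - 75*(-1/75)*(-1/63) = 73/27 + 1*(-1/63) = 73/27 - 1/63 = 508/189 ≈ 2.6878)
q*y(-4*Y(6, -2)) = 508*(-4*(-18*(-2) + 9*6))/189 = 508*(-4*(36 + 54))/189 = 508*(-4*90)/189 = (508/189)*(-360) = -20320/21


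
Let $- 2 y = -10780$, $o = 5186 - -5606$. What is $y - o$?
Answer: $-5402$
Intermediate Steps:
$o = 10792$ ($o = 5186 + 5606 = 10792$)
$y = 5390$ ($y = \left(- \frac{1}{2}\right) \left(-10780\right) = 5390$)
$y - o = 5390 - 10792 = -5402$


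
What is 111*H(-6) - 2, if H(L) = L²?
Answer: 3994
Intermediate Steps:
111*H(-6) - 2 = 111*(-6)² - 2 = 111*36 - 2 = 3996 - 2 = 3994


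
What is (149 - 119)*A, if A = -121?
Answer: -3630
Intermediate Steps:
(149 - 119)*A = (149 - 119)*(-121) = 30*(-121) = -3630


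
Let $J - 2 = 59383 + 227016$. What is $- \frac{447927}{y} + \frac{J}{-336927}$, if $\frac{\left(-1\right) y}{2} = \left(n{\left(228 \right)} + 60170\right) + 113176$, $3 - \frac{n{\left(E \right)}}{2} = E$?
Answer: $\frac{5764836193}{12945184576} \approx 0.44533$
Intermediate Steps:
$n{\left(E \right)} = 6 - 2 E$
$J = 286401$ ($J = 2 + \left(59383 + 227016\right) = 2 + 286399 = 286401$)
$y = -345792$ ($y = - 2 \left(\left(\left(6 - 456\right) + 60170\right) + 113176\right) = - 2 \left(\left(-450 + 60170\right) + 113176\right) = - 2 \left(59720 + 113176\right) = \left(-2\right) 172896 = -345792$)
$- \frac{447927}{y} + \frac{J}{-336927} = - \frac{447927}{-345792} + \frac{286401}{-336927} = \left(-447927\right) \left(- \frac{1}{345792}\right) + 286401 \left(- \frac{1}{336927}\right) = \frac{149309}{115264} - \frac{95467}{112309} = \frac{5764836193}{12945184576}$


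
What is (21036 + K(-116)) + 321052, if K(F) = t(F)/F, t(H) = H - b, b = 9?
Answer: 39682333/116 ≈ 3.4209e+5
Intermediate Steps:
t(H) = -9 + H (t(H) = H - 1*9 = H - 9 = -9 + H)
K(F) = (-9 + F)/F
(21036 + K(-116)) + 321052 = (21036 + (-9 - 116)/(-116)) + 321052 = (21036 - 1/116*(-125)) + 321052 = (21036 + 125/116) + 321052 = 2440301/116 + 321052 = 39682333/116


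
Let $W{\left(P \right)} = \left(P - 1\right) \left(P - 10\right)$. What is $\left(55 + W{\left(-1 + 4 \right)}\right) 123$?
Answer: $5043$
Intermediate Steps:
$W{\left(P \right)} = \left(-1 + P\right) \left(-10 + P\right)$
$\left(55 + W{\left(-1 + 4 \right)}\right) 123 = \left(55 + \left(10 + \left(-1 + 4\right)^{2} - 11 \left(-1 + 4\right)\right)\right) 123 = \left(55 + \left(10 + 3^{2} - 33\right)\right) 123 = \left(55 + \left(10 + 9 - 33\right)\right) 123 = \left(55 - 14\right) 123 = 41 \cdot 123 = 5043$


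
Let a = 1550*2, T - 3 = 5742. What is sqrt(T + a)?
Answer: sqrt(8845) ≈ 94.048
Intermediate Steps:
T = 5745 (T = 3 + 5742 = 5745)
a = 3100
sqrt(T + a) = sqrt(5745 + 3100) = sqrt(8845)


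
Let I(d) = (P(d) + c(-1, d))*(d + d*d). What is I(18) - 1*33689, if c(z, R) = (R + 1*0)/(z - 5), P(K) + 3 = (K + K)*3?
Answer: 1195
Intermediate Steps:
P(K) = -3 + 6*K (P(K) = -3 + (K + K)*3 = -3 + (2*K)*3 = -3 + 6*K)
c(z, R) = R/(-5 + z) (c(z, R) = (R + 0)/(-5 + z) = R/(-5 + z))
I(d) = (-3 + 35*d/6)*(d + d²) (I(d) = ((-3 + 6*d) + d/(-5 - 1))*(d + d*d) = ((-3 + 6*d) + d/(-6))*(d + d²) = ((-3 + 6*d) + d*(-⅙))*(d + d²) = ((-3 + 6*d) - d/6)*(d + d²) = (-3 + 35*d/6)*(d + d²))
I(18) - 1*33689 = (⅙)*18*(-18 + 17*18 + 35*18²) - 1*33689 = (⅙)*18*(-18 + 306 + 35*324) - 33689 = (⅙)*18*(-18 + 306 + 11340) - 33689 = (⅙)*18*11628 - 33689 = 34884 - 33689 = 1195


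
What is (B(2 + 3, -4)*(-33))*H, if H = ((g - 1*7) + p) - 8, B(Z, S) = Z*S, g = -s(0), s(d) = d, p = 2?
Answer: -8580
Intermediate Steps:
g = 0 (g = -1*0 = 0)
B(Z, S) = S*Z
H = -13 (H = ((0 - 1*7) + 2) - 8 = ((0 - 7) + 2) - 8 = (-7 + 2) - 8 = -5 - 8 = -13)
(B(2 + 3, -4)*(-33))*H = (-4*(2 + 3)*(-33))*(-13) = (-4*5*(-33))*(-13) = -20*(-33)*(-13) = 660*(-13) = -8580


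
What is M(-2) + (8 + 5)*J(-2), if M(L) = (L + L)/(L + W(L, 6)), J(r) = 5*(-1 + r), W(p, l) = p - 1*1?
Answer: -971/5 ≈ -194.20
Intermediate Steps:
W(p, l) = -1 + p (W(p, l) = p - 1 = -1 + p)
J(r) = -5 + 5*r
M(L) = 2*L/(-1 + 2*L) (M(L) = (L + L)/(L + (-1 + L)) = (2*L)/(-1 + 2*L) = 2*L/(-1 + 2*L))
M(-2) + (8 + 5)*J(-2) = 2*(-2)/(-1 + 2*(-2)) + (8 + 5)*(-5 + 5*(-2)) = 2*(-2)/(-1 - 4) + 13*(-5 - 10) = 2*(-2)/(-5) + 13*(-15) = 2*(-2)*(-1/5) - 195 = 4/5 - 195 = -971/5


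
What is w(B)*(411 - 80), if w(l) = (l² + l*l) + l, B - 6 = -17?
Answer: 76461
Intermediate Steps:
B = -11 (B = 6 - 17 = -11)
w(l) = l + 2*l² (w(l) = (l² + l²) + l = 2*l² + l = l + 2*l²)
w(B)*(411 - 80) = (-11*(1 + 2*(-11)))*(411 - 80) = -11*(1 - 22)*331 = -11*(-21)*331 = 231*331 = 76461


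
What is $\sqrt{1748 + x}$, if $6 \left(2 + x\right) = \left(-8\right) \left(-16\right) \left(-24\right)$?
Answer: $\sqrt{1234} \approx 35.128$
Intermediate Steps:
$x = -514$ ($x = -2 + \frac{\left(-8\right) \left(-16\right) \left(-24\right)}{6} = -2 + \frac{128 \left(-24\right)}{6} = -2 + \frac{1}{6} \left(-3072\right) = -2 - 512 = -514$)
$\sqrt{1748 + x} = \sqrt{1748 - 514} = \sqrt{1234}$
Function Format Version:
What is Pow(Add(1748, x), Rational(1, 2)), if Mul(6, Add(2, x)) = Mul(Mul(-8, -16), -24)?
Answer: Pow(1234, Rational(1, 2)) ≈ 35.128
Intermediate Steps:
x = -514 (x = Add(-2, Mul(Rational(1, 6), Mul(Mul(-8, -16), -24))) = Add(-2, Mul(Rational(1, 6), Mul(128, -24))) = Add(-2, Mul(Rational(1, 6), -3072)) = Add(-2, -512) = -514)
Pow(Add(1748, x), Rational(1, 2)) = Pow(Add(1748, -514), Rational(1, 2)) = Pow(1234, Rational(1, 2))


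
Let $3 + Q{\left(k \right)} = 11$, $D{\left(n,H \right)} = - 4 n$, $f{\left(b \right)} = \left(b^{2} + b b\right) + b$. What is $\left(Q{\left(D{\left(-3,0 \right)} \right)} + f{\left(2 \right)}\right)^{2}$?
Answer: $324$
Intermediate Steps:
$f{\left(b \right)} = b + 2 b^{2}$ ($f{\left(b \right)} = \left(b^{2} + b^{2}\right) + b = 2 b^{2} + b = b + 2 b^{2}$)
$Q{\left(k \right)} = 8$ ($Q{\left(k \right)} = -3 + 11 = 8$)
$\left(Q{\left(D{\left(-3,0 \right)} \right)} + f{\left(2 \right)}\right)^{2} = \left(8 + 2 \left(1 + 2 \cdot 2\right)\right)^{2} = \left(8 + 2 \left(1 + 4\right)\right)^{2} = \left(8 + 2 \cdot 5\right)^{2} = \left(8 + 10\right)^{2} = 18^{2} = 324$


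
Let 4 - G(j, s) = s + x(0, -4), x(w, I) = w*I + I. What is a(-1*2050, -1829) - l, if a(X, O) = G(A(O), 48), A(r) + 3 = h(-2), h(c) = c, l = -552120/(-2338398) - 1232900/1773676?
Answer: -6833278647535/172815017127 ≈ -39.541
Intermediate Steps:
l = -79322037545/172815017127 (l = -552120*(-1/2338398) - 1232900*1/1773676 = 92020/389733 - 308225/443419 = -79322037545/172815017127 ≈ -0.45900)
x(w, I) = I + I*w (x(w, I) = I*w + I = I + I*w)
A(r) = -5 (A(r) = -3 - 2 = -5)
G(j, s) = 8 - s (G(j, s) = 4 - (s - 4*(1 + 0)) = 4 - (s - 4*1) = 4 - (s - 4) = 4 - (-4 + s) = 4 + (4 - s) = 8 - s)
a(X, O) = -40 (a(X, O) = 8 - 1*48 = 8 - 48 = -40)
a(-1*2050, -1829) - l = -40 - 1*(-79322037545/172815017127) = -40 + 79322037545/172815017127 = -6833278647535/172815017127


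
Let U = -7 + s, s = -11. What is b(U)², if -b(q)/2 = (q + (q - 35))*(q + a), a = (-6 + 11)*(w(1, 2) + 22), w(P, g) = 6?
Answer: 300120976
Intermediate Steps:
a = 140 (a = (-6 + 11)*(6 + 22) = 5*28 = 140)
U = -18 (U = -7 - 11 = -18)
b(q) = -2*(-35 + 2*q)*(140 + q) (b(q) = -2*(q + (q - 35))*(q + 140) = -2*(q + (-35 + q))*(140 + q) = -2*(-35 + 2*q)*(140 + q))
b(U)² = (9800 - 490*(-18) - 4*(-18)²)² = (9800 + 8820 - 4*324)² = (9800 + 8820 - 1296)² = 17324² = 300120976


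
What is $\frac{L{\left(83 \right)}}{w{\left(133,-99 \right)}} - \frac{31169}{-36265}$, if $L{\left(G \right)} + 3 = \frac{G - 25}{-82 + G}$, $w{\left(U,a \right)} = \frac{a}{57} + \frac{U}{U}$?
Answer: $- \frac{37460559}{507710} \approx -73.783$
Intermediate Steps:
$w{\left(U,a \right)} = 1 + \frac{a}{57}$ ($w{\left(U,a \right)} = a \frac{1}{57} + 1 = \frac{a}{57} + 1 = 1 + \frac{a}{57}$)
$L{\left(G \right)} = -3 + \frac{-25 + G}{-82 + G}$ ($L{\left(G \right)} = -3 + \frac{G - 25}{-82 + G} = -3 + \frac{-25 + G}{-82 + G}$)
$\frac{L{\left(83 \right)}}{w{\left(133,-99 \right)}} - \frac{31169}{-36265} = \frac{\frac{1}{-82 + 83} \left(221 - 166\right)}{1 + \frac{1}{57} \left(-99\right)} - \frac{31169}{-36265} = \frac{1^{-1} \left(221 - 166\right)}{1 - \frac{33}{19}} - - \frac{31169}{36265} = \frac{1 \cdot 55}{- \frac{14}{19}} + \frac{31169}{36265} = 55 \left(- \frac{19}{14}\right) + \frac{31169}{36265} = - \frac{1045}{14} + \frac{31169}{36265} = - \frac{37460559}{507710}$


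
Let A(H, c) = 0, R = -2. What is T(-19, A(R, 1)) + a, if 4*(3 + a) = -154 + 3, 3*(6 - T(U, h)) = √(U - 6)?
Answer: -139/4 - 5*I/3 ≈ -34.75 - 1.6667*I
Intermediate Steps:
T(U, h) = 6 - √(-6 + U)/3 (T(U, h) = 6 - √(U - 6)/3 = 6 - √(-6 + U)/3)
a = -163/4 (a = -3 + (-154 + 3)/4 = -3 + (¼)*(-151) = -3 - 151/4 = -163/4 ≈ -40.750)
T(-19, A(R, 1)) + a = (6 - √(-6 - 19)/3) - 163/4 = (6 - 5*I/3) - 163/4 = -139/4 - 5*I/3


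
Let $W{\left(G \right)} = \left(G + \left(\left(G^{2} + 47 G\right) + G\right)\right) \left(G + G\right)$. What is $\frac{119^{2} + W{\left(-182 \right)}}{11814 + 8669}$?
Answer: $- \frac{8796823}{20483} \approx -429.47$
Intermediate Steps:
$W{\left(G \right)} = 2 G \left(G^{2} + 49 G\right)$ ($W{\left(G \right)} = \left(G + \left(G^{2} + 48 G\right)\right) 2 G = \left(G^{2} + 49 G\right) 2 G = 2 G \left(G^{2} + 49 G\right)$)
$\frac{119^{2} + W{\left(-182 \right)}}{11814 + 8669} = \frac{119^{2} + 2 \left(-182\right)^{2} \left(49 - 182\right)}{11814 + 8669} = \frac{14161 + 2 \cdot 33124 \left(-133\right)}{20483} = \left(14161 - 8810984\right) \frac{1}{20483} = \left(-8796823\right) \frac{1}{20483} = - \frac{8796823}{20483}$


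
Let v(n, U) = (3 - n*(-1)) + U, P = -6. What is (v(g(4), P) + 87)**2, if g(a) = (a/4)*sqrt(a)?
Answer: 7396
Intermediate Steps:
g(a) = a**(3/2)/4 (g(a) = (a*(1/4))*sqrt(a) = (a/4)*sqrt(a) = a**(3/2)/4)
v(n, U) = 3 + U + n (v(n, U) = (3 + n) + U = 3 + U + n)
(v(g(4), P) + 87)**2 = ((3 - 6 + 4**(3/2)/4) + 87)**2 = ((3 - 6 + (1/4)*8) + 87)**2 = ((3 - 6 + 2) + 87)**2 = (-1 + 87)**2 = 86**2 = 7396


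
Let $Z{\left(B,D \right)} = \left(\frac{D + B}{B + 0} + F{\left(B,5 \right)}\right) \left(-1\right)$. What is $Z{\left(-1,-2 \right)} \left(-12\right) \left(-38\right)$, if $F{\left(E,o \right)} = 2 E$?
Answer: $-456$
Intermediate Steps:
$Z{\left(B,D \right)} = - 2 B - \frac{B + D}{B}$ ($Z{\left(B,D \right)} = \left(\frac{D + B}{B + 0} + 2 B\right) \left(-1\right) = \left(\frac{B + D}{B} + 2 B\right) \left(-1\right) = \left(2 B + \frac{B + D}{B}\right) \left(-1\right) = - 2 B - \frac{B + D}{B}$)
$Z{\left(-1,-2 \right)} \left(-12\right) \left(-38\right) = \left(-1 - -2 - - \frac{2}{-1}\right) \left(-12\right) \left(-38\right) = \left(-1 + 2 - \left(-2\right) \left(-1\right)\right) \left(-12\right) \left(-38\right) = \left(-1 + 2 - 2\right) \left(-12\right) \left(-38\right) = \left(-1\right) \left(-12\right) \left(-38\right) = 12 \left(-38\right) = -456$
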